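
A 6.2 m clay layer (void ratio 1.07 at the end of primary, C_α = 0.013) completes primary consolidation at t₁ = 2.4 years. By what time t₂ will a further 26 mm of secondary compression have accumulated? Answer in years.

S_s = C_α·H/(1+e_p)·log₁₀(t₂/t₁) ⇒ log₁₀(t₂/t₁) = S_s·(1+e_p)/(C_α·H).
log₁₀(t₂/t₁) = 0.026 × (1+1.07) / (0.013×6.2) = 0.6677
t₂ = t₁ × 10^0.6677 = 2.4 × 4.653 = 11.17 years

t₂ ≈ 11.2 years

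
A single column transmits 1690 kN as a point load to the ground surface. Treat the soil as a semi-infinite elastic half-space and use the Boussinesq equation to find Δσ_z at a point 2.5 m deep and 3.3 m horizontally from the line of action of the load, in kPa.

Boussinesq vertical stress below a point load on an elastic half-space:
Δσ_z = 3P/(2πz²) · [1 + (r/z)²]^(−5/2)
r/z = 3.3/2.5 = 1.32; [1+(r/z)²]^(−5/2) = 0.080292.
Δσ_z = 3×1690/(2π×2.5²) × 0.080292 = 129.11 × 0.080292 = 10.37 kPa

Δσ_z ≈ 10.4 kPa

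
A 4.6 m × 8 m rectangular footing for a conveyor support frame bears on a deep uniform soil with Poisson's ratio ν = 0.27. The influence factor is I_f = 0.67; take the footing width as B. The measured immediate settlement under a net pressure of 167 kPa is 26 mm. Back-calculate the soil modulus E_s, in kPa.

E_s ≈ 18400 kPa

S_e = q·B·(1−ν²)/E_s · I_f  ⇒  E_s = q·B·(1−ν²)·I_f / S_e.
E_s = 167 × 4.6 × 0.9271 × 0.67 / 0.026 = 18350 kPa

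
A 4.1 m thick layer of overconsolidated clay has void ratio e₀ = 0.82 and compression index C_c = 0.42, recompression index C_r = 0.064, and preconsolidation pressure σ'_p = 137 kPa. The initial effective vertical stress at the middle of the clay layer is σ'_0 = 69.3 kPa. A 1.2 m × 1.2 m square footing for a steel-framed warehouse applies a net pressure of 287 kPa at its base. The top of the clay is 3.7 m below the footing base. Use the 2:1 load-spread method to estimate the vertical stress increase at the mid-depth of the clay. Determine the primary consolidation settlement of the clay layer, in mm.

S_c ≈ 7.29 mm

Mid-depth of clay below the footing base: z = 3.7 + 4.1/2 = 5.75 m.
Stress increase at mid-clay by the 2:1 spreading method:
Δσ = qBL/((B+z)(L+z)) = 287×1.2×1.2/((1.2+5.75)(1.2+5.75)) = 8.5561 kPa
Final effective stress: σ'_f = 69.3 + 8.5561 = 77.856 kPa.
σ'_f = 77.856 ≤ σ'_p = 137 kPa, so the clay remains overconsolidated and only the recompression index applies:
S_c = C_r·H/(1+e₀)·log₁₀(σ'_f/σ'_0) = 0.064×4.1/1.82×log₁₀(77.856/69.3)
    = 0.14417 × 0.050559 = 0.007289 m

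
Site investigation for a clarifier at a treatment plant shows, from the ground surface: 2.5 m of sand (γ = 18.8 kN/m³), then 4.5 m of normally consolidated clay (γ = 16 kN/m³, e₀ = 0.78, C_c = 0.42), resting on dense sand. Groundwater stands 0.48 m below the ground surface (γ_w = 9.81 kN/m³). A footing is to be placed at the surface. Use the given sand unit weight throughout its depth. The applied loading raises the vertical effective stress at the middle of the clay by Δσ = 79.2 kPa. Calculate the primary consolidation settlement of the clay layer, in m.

Mid-depth of clay below the ground surface: z = 2.5 + 4.5/2 = 4.75 m.
Total vertical stress at mid-clay: σ_v = 18.8×2.5 + 16×2.25 = 83 kPa.
Pore pressure: u = 9.81×(4.75 − 0.48) = 41.889 kPa.
Initial effective stress: σ'_0 = σ_v − u = 83 − 41.889 = 41.111 kPa.
Final effective stress: σ'_f = σ'_0 + Δσ = 41.111 + 79.2 = 120.31 kPa.
Normally consolidated clay, so the full stress increment lies on the virgin compression line:
S_c = C_c·H/(1+e₀)·log₁₀(σ'_f/σ'_0) = 0.42×4.5/(1+0.78)×log₁₀(120.31/41.111)
    = 1.0618 × 0.46634 = 0.4952 m

S_c ≈ 0.495 m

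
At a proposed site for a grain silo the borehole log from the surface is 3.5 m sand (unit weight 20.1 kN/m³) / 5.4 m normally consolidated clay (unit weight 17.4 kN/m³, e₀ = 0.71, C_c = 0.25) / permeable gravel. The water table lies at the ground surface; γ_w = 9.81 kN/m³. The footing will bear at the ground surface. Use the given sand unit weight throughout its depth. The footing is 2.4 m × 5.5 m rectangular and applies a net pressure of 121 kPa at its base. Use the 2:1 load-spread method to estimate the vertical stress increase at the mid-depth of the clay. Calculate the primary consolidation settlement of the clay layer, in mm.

S_c ≈ 84.9 mm

Mid-depth of clay below the ground surface: z = 3.5 + 5.4/2 = 6.2 m.
Total vertical stress at mid-clay: σ_v = 20.1×3.5 + 17.4×2.7 = 117.33 kPa.
Pore pressure: u = 9.81×(6.2 − 0) = 60.822 kPa.
Initial effective stress: σ'_0 = σ_v − u = 117.33 − 60.822 = 56.508 kPa.
Stress increase at mid-clay by the 2:1 spreading method:
Δσ = qBL/((B+z)(L+z)) = 121×2.4×5.5/((2.4+6.2)(5.5+6.2)) = 15.874 kPa
Final effective stress: σ'_f = σ'_0 + Δσ = 56.508 + 15.874 = 72.382 kPa.
Normally consolidated clay, so the full stress increment lies on the virgin compression line:
S_c = C_c·H/(1+e₀)·log₁₀(σ'_f/σ'_0) = 0.25×5.4/(1+0.71)×log₁₀(72.382/56.508)
    = 0.78947 × 0.10752 = 0.08488 m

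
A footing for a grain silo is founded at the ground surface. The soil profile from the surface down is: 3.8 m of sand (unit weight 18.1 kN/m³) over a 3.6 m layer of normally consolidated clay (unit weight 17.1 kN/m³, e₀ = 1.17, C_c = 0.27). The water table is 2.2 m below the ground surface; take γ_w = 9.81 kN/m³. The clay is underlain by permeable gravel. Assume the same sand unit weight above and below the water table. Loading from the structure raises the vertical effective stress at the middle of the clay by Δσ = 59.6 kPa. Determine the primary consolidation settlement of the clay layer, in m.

S_c ≈ 0.125 m

Mid-depth of clay below the ground surface: z = 3.8 + 3.6/2 = 5.6 m.
Total vertical stress at mid-clay: σ_v = 18.1×3.8 + 17.1×1.8 = 99.56 kPa.
Pore pressure: u = 9.81×(5.6 − 2.2) = 33.354 kPa.
Initial effective stress: σ'_0 = σ_v − u = 99.56 − 33.354 = 66.206 kPa.
Final effective stress: σ'_f = σ'_0 + Δσ = 66.206 + 59.6 = 125.81 kPa.
Normally consolidated clay, so the full stress increment lies on the virgin compression line:
S_c = C_c·H/(1+e₀)·log₁₀(σ'_f/σ'_0) = 0.27×3.6/(1+1.17)×log₁₀(125.81/66.206)
    = 0.44793 × 0.27882 = 0.1249 m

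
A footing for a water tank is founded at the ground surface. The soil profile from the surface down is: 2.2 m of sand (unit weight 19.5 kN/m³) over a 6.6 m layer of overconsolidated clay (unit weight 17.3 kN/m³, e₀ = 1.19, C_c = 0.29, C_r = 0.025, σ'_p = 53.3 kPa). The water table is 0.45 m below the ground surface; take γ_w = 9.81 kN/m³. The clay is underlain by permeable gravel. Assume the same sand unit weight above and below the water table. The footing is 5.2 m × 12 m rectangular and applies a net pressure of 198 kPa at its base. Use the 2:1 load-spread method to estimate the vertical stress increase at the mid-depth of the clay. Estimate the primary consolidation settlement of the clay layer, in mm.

S_c ≈ 298 mm

Mid-depth of clay below the ground surface: z = 2.2 + 6.6/2 = 5.5 m.
Total vertical stress at mid-clay: σ_v = 19.5×2.2 + 17.3×3.3 = 99.99 kPa.
Pore pressure: u = 9.81×(5.5 − 0.45) = 49.541 kPa.
Initial effective stress: σ'_0 = σ_v − u = 99.99 − 49.541 = 50.449 kPa.
Stress increase at mid-clay by the 2:1 spreading method:
Δσ = qBL/((B+z)(L+z)) = 198×5.2×12/((5.2+5.5)(12+5.5)) = 65.982 kPa
Final effective stress: σ'_f = 50.449 + 65.982 = 116.43 kPa.
σ'_f = 116.43 > σ'_p = 53.3 kPa, so the stress path crosses the preconsolidation pressure — recompression up to σ'_p, then virgin compression beyond:
S_c = H/(1+e₀)·[C_r·log₁₀(σ'_p/σ'_0) + C_c·log₁₀(σ'_f/σ'_p)]
    = 6.6/2.19 × [0.025×log₁₀(53.3/50.449) + 0.29×log₁₀(116.43/53.3)]
    = 3.0137 × [0.00059687 + 0.098408] = 0.2984 m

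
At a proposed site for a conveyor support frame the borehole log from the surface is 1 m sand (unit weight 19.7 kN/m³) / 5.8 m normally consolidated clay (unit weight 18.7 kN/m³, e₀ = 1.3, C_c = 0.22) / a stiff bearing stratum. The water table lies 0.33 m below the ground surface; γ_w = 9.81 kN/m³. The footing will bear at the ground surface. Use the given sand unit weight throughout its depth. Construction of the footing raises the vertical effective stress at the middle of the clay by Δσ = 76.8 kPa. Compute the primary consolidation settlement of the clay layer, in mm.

S_c ≈ 263 mm

Mid-depth of clay below the ground surface: z = 1 + 5.8/2 = 3.9 m.
Total vertical stress at mid-clay: σ_v = 19.7×1 + 18.7×2.9 = 73.93 kPa.
Pore pressure: u = 9.81×(3.9 − 0.33) = 35.022 kPa.
Initial effective stress: σ'_0 = σ_v − u = 73.93 − 35.022 = 38.908 kPa.
Final effective stress: σ'_f = σ'_0 + Δσ = 38.908 + 76.8 = 115.71 kPa.
Normally consolidated clay, so the full stress increment lies on the virgin compression line:
S_c = C_c·H/(1+e₀)·log₁₀(σ'_f/σ'_0) = 0.22×5.8/(1+1.3)×log₁₀(115.71/38.908)
    = 0.55478 × 0.47333 = 0.2626 m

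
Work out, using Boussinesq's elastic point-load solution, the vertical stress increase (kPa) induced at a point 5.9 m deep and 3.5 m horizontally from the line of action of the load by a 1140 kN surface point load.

Δσ_z ≈ 7.36 kPa

Boussinesq vertical stress below a point load on an elastic half-space:
Δσ_z = 3P/(2πz²) · [1 + (r/z)²]^(−5/2)
r/z = 3.5/5.9 = 0.59322; [1+(r/z)²]^(−5/2) = 0.47058.
Δσ_z = 3×1140/(2π×5.9²) × 0.47058 = 15.637 × 0.47058 = 7.358 kPa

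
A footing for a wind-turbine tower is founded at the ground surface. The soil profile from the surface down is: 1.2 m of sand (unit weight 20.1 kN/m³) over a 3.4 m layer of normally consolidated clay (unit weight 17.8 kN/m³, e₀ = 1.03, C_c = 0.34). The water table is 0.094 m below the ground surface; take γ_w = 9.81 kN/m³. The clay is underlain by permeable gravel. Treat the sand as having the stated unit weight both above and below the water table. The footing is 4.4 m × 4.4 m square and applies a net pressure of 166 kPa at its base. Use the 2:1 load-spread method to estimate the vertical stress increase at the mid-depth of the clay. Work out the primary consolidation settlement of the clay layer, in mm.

Mid-depth of clay below the ground surface: z = 1.2 + 3.4/2 = 2.9 m.
Total vertical stress at mid-clay: σ_v = 20.1×1.2 + 17.8×1.7 = 54.38 kPa.
Pore pressure: u = 9.81×(2.9 − 0.094) = 27.527 kPa.
Initial effective stress: σ'_0 = σ_v − u = 54.38 − 27.527 = 26.853 kPa.
Stress increase at mid-clay by the 2:1 spreading method:
Δσ = qBL/((B+z)(L+z)) = 166×4.4×4.4/((4.4+2.9)(4.4+2.9)) = 60.307 kPa
Final effective stress: σ'_f = σ'_0 + Δσ = 26.853 + 60.307 = 87.16 kPa.
Normally consolidated clay, so the full stress increment lies on the virgin compression line:
S_c = C_c·H/(1+e₀)·log₁₀(σ'_f/σ'_0) = 0.34×3.4/(1+1.03)×log₁₀(87.16/26.853)
    = 0.56946 × 0.51132 = 0.2912 m

S_c ≈ 291 mm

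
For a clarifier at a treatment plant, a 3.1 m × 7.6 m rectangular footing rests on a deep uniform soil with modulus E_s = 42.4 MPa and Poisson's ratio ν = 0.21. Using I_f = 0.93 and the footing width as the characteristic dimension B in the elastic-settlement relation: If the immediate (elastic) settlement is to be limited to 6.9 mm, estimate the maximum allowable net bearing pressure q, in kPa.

E_s = 42.4 MPa = 42400 kPa.
S_e = q·B·(1−ν²)/E_s · I_f  ⇒  q = S_e·E_s / (B·(1−ν²)·I_f).
q = 0.0069 × 42400 / (3.1 × 0.9559 × 0.93) = 106.2 kPa

q ≈ 106 kPa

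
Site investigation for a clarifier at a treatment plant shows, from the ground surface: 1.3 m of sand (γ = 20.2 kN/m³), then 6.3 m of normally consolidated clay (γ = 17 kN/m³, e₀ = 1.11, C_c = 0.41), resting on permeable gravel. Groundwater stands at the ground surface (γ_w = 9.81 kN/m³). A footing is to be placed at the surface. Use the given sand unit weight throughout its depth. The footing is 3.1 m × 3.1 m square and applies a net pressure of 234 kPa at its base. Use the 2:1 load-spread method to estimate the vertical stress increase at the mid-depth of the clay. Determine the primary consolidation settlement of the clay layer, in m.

S_c ≈ 0.392 m

Mid-depth of clay below the ground surface: z = 1.3 + 6.3/2 = 4.45 m.
Total vertical stress at mid-clay: σ_v = 20.2×1.3 + 17×3.15 = 79.81 kPa.
Pore pressure: u = 9.81×(4.45 − 0) = 43.655 kPa.
Initial effective stress: σ'_0 = σ_v − u = 79.81 − 43.655 = 36.155 kPa.
Stress increase at mid-clay by the 2:1 spreading method:
Δσ = qBL/((B+z)(L+z)) = 234×3.1×3.1/((3.1+4.45)(3.1+4.45)) = 39.45 kPa
Final effective stress: σ'_f = σ'_0 + Δσ = 36.155 + 39.45 = 75.605 kPa.
Normally consolidated clay, so the full stress increment lies on the virgin compression line:
S_c = C_c·H/(1+e₀)·log₁₀(σ'_f/σ'_0) = 0.41×6.3/(1+1.11)×log₁₀(75.605/36.155)
    = 1.2242 × 0.32038 = 0.3922 m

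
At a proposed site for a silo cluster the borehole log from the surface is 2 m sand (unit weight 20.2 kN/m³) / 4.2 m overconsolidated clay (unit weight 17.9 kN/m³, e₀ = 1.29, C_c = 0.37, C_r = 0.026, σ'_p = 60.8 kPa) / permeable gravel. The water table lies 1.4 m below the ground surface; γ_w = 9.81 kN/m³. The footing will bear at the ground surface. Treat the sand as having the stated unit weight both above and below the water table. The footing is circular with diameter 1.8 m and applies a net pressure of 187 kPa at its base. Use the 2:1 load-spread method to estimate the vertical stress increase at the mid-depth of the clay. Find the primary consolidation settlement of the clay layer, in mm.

S_c ≈ 40.3 mm

Mid-depth of clay below the ground surface: z = 2 + 4.2/2 = 4.1 m.
Total vertical stress at mid-clay: σ_v = 20.2×2 + 17.9×2.1 = 77.99 kPa.
Pore pressure: u = 9.81×(4.1 − 1.4) = 26.487 kPa.
Initial effective stress: σ'_0 = σ_v − u = 77.99 − 26.487 = 51.503 kPa.
Stress increase at mid-clay by the 2:1 spreading method:
Δσ ≈ qD²/(D+z)² = 187×1.8²/(1.8+4.1)² = 17.405 kPa
Final effective stress: σ'_f = 51.503 + 17.405 = 68.908 kPa.
σ'_f = 68.908 > σ'_p = 60.8 kPa, so the stress path crosses the preconsolidation pressure — recompression up to σ'_p, then virgin compression beyond:
S_c = H/(1+e₀)·[C_r·log₁₀(σ'_p/σ'_0) + C_c·log₁₀(σ'_f/σ'_p)]
    = 4.2/2.29 × [0.026×log₁₀(60.8/51.503) + 0.37×log₁₀(68.908/60.8)]
    = 1.8341 × [0.0018738 + 0.020115] = 0.04033 m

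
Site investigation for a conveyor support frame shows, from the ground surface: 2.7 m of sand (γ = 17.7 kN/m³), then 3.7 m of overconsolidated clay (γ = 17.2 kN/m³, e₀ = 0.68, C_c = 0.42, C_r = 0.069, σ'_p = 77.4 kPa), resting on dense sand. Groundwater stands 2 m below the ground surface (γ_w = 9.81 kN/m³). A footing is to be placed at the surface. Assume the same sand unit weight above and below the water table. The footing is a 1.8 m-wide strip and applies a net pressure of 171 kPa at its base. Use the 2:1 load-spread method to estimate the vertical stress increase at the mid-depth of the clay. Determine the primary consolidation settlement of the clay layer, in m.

S_c ≈ 0.138 m

Mid-depth of clay below the ground surface: z = 2.7 + 3.7/2 = 4.55 m.
Total vertical stress at mid-clay: σ_v = 17.7×2.7 + 17.2×1.85 = 79.61 kPa.
Pore pressure: u = 9.81×(4.55 − 2) = 25.015 kPa.
Initial effective stress: σ'_0 = σ_v − u = 79.61 − 25.015 = 54.595 kPa.
Stress increase at mid-clay by the 2:1 spreading method:
Δσ = qB/(B+z) = 171×1.8/(1.8+4.55) = 48.472 kPa
Final effective stress: σ'_f = 54.595 + 48.472 = 103.07 kPa.
σ'_f = 103.07 > σ'_p = 77.4 kPa, so the stress path crosses the preconsolidation pressure — recompression up to σ'_p, then virgin compression beyond:
S_c = H/(1+e₀)·[C_r·log₁₀(σ'_p/σ'_0) + C_c·log₁₀(σ'_f/σ'_p)]
    = 3.7/1.68 × [0.069×log₁₀(77.4/54.595) + 0.42×log₁₀(103.07/77.4)]
    = 2.2024 × [0.01046 + 0.052244] = 0.1381 m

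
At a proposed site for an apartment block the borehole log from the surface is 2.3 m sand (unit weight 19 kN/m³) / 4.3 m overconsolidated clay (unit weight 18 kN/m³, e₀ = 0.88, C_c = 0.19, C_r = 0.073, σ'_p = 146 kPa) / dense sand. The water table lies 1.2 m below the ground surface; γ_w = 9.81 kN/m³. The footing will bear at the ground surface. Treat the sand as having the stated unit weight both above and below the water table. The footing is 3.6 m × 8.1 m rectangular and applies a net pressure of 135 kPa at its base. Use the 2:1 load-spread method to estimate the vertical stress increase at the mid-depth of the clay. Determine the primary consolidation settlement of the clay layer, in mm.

S_c ≈ 41.5 mm

Mid-depth of clay below the ground surface: z = 2.3 + 4.3/2 = 4.45 m.
Total vertical stress at mid-clay: σ_v = 19×2.3 + 18×2.15 = 82.4 kPa.
Pore pressure: u = 9.81×(4.45 − 1.2) = 31.883 kPa.
Initial effective stress: σ'_0 = σ_v − u = 82.4 − 31.883 = 50.517 kPa.
Stress increase at mid-clay by the 2:1 spreading method:
Δσ = qBL/((B+z)(L+z)) = 135×3.6×8.1/((3.6+4.45)(8.1+4.45)) = 38.966 kPa
Final effective stress: σ'_f = 50.517 + 38.966 = 89.483 kPa.
σ'_f = 89.483 ≤ σ'_p = 146 kPa, so the clay remains overconsolidated and only the recompression index applies:
S_c = C_r·H/(1+e₀)·log₁₀(σ'_f/σ'_0) = 0.073×4.3/1.88×log₁₀(89.483/50.517)
    = 0.16697 × 0.2483 = 0.04146 m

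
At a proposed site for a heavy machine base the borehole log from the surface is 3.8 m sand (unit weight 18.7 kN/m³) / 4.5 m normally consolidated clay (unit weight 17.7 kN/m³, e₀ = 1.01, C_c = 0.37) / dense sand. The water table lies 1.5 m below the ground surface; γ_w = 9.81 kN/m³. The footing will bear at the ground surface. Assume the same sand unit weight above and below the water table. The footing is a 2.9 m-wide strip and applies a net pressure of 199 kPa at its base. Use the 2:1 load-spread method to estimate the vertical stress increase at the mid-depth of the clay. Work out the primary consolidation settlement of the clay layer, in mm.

Mid-depth of clay below the ground surface: z = 3.8 + 4.5/2 = 6.05 m.
Total vertical stress at mid-clay: σ_v = 18.7×3.8 + 17.7×2.25 = 110.88 kPa.
Pore pressure: u = 9.81×(6.05 − 1.5) = 44.636 kPa.
Initial effective stress: σ'_0 = σ_v − u = 110.88 − 44.636 = 66.244 kPa.
Stress increase at mid-clay by the 2:1 spreading method:
Δσ = qB/(B+z) = 199×2.9/(2.9+6.05) = 64.48 kPa
Final effective stress: σ'_f = σ'_0 + Δσ = 66.244 + 64.48 = 130.72 kPa.
Normally consolidated clay, so the full stress increment lies on the virgin compression line:
S_c = C_c·H/(1+e₀)·log₁₀(σ'_f/σ'_0) = 0.37×4.5/(1+1.01)×log₁₀(130.72/66.244)
    = 0.82836 × 0.2952 = 0.2445 m

S_c ≈ 245 mm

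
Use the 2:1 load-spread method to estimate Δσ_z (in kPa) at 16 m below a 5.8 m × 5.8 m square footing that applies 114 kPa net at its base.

By the 2:1 method the load spreads at 1 horizontal : 2 vertical, so at depth z the loaded area has grown by z in each plan dimension:
Δσ = qBL/((B+z)(L+z)) = 114×5.8×5.8/((5.8+16)(5.8+16)) = 8.0695 kPa

Δσ_z ≈ 8.07 kPa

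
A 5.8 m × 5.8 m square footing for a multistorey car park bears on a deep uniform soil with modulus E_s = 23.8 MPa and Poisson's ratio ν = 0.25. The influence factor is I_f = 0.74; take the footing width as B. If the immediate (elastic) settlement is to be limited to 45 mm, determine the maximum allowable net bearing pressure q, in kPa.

E_s = 23.8 MPa = 23800 kPa.
S_e = q·B·(1−ν²)/E_s · I_f  ⇒  q = S_e·E_s / (B·(1−ν²)·I_f).
q = 0.045 × 23800 / (5.8 × 0.9375 × 0.74) = 266.2 kPa

q ≈ 266 kPa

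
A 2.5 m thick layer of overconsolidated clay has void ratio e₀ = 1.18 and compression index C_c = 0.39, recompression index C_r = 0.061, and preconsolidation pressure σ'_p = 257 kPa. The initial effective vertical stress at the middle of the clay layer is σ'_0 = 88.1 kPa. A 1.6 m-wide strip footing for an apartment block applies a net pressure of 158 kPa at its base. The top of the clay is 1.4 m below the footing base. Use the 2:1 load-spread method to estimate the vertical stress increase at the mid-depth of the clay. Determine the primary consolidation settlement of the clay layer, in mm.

S_c ≈ 15.7 mm

Mid-depth of clay below the footing base: z = 1.4 + 2.5/2 = 2.65 m.
Stress increase at mid-clay by the 2:1 spreading method:
Δσ = qB/(B+z) = 158×1.6/(1.6+2.65) = 59.482 kPa
Final effective stress: σ'_f = 88.1 + 59.482 = 147.58 kPa.
σ'_f = 147.58 ≤ σ'_p = 257 kPa, so the clay remains overconsolidated and only the recompression index applies:
S_c = C_r·H/(1+e₀)·log₁₀(σ'_f/σ'_0) = 0.061×2.5/2.18×log₁₀(147.58/88.1)
    = 0.069955 × 0.22405 = 0.01567 m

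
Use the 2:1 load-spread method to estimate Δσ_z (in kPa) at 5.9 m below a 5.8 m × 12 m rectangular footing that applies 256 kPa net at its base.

Δσ_z ≈ 85.1 kPa

By the 2:1 method the load spreads at 1 horizontal : 2 vertical, so at depth z the loaded area has grown by z in each plan dimension:
Δσ = qBL/((B+z)(L+z)) = 256×5.8×12/((5.8+5.9)(12+5.9)) = 85.077 kPa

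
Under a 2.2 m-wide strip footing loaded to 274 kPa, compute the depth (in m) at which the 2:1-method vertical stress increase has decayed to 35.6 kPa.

z ≈ 14.7 m

2:1 spreading — at depth z the loaded area has grown by z in each plan dimension:
qB/(B+z) = Δσ_z ⇒ z = qB/Δσ_z − B = 274×2.2/35.6 − 2.2 = 14.73 m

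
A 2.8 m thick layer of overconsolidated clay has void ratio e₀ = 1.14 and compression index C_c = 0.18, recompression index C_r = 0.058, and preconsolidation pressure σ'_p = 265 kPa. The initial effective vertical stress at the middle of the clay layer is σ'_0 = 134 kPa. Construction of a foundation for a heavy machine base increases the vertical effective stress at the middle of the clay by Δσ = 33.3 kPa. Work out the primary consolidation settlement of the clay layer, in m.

S_c ≈ 0.00731 m

Final effective stress: σ'_f = 134 + 33.3 = 167.3 kPa.
σ'_f = 167.3 ≤ σ'_p = 265 kPa, so the clay remains overconsolidated and only the recompression index applies:
S_c = C_r·H/(1+e₀)·log₁₀(σ'_f/σ'_0) = 0.058×2.8/2.14×log₁₀(167.3/134)
    = 0.075887 × 0.096391 = 0.007315 m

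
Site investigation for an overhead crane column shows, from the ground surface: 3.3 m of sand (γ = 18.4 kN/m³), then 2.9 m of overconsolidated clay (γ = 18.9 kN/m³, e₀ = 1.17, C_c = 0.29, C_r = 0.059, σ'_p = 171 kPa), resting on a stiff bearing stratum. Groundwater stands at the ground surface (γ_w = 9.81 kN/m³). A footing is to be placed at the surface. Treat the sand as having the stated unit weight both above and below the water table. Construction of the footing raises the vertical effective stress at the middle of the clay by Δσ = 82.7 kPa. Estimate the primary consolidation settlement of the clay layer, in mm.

Mid-depth of clay below the ground surface: z = 3.3 + 2.9/2 = 4.75 m.
Total vertical stress at mid-clay: σ_v = 18.4×3.3 + 18.9×1.45 = 88.125 kPa.
Pore pressure: u = 9.81×(4.75 − 0) = 46.598 kPa.
Initial effective stress: σ'_0 = σ_v − u = 88.125 − 46.598 = 41.527 kPa.
Final effective stress: σ'_f = 41.527 + 82.7 = 124.23 kPa.
σ'_f = 124.23 ≤ σ'_p = 171 kPa, so the clay remains overconsolidated and only the recompression index applies:
S_c = C_r·H/(1+e₀)·log₁₀(σ'_f/σ'_0) = 0.059×2.9/2.17×log₁₀(124.23/41.527)
    = 0.078848 × 0.4759 = 0.03752 m

S_c ≈ 37.5 mm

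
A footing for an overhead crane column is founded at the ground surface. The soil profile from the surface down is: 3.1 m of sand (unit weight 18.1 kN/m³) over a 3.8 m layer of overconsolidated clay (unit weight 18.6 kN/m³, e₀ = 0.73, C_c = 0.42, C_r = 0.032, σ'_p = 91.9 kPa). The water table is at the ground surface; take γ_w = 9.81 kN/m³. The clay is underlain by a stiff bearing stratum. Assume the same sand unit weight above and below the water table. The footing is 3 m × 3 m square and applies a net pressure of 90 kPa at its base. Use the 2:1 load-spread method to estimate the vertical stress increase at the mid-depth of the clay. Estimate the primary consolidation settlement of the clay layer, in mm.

S_c ≈ 7.97 mm

Mid-depth of clay below the ground surface: z = 3.1 + 3.8/2 = 5 m.
Total vertical stress at mid-clay: σ_v = 18.1×3.1 + 18.6×1.9 = 91.45 kPa.
Pore pressure: u = 9.81×(5 − 0) = 49.05 kPa.
Initial effective stress: σ'_0 = σ_v − u = 91.45 − 49.05 = 42.4 kPa.
Stress increase at mid-clay by the 2:1 spreading method:
Δσ = qBL/((B+z)(L+z)) = 90×3×3/((3+5)(3+5)) = 12.656 kPa
Final effective stress: σ'_f = 42.4 + 12.656 = 55.056 kPa.
σ'_f = 55.056 ≤ σ'_p = 91.9 kPa, so the clay remains overconsolidated and only the recompression index applies:
S_c = C_r·H/(1+e₀)·log₁₀(σ'_f/σ'_0) = 0.032×3.8/1.73×log₁₀(55.056/42.4)
    = 0.070288 × 0.11344 = 0.007973 m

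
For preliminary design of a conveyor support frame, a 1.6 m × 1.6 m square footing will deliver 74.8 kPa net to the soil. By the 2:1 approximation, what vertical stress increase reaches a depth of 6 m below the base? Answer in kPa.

By the 2:1 method the load spreads at 1 horizontal : 2 vertical, so at depth z the loaded area has grown by z in each plan dimension:
Δσ = qBL/((B+z)(L+z)) = 74.8×1.6×1.6/((1.6+6)(1.6+6)) = 3.3152 kPa

Δσ_z ≈ 3.32 kPa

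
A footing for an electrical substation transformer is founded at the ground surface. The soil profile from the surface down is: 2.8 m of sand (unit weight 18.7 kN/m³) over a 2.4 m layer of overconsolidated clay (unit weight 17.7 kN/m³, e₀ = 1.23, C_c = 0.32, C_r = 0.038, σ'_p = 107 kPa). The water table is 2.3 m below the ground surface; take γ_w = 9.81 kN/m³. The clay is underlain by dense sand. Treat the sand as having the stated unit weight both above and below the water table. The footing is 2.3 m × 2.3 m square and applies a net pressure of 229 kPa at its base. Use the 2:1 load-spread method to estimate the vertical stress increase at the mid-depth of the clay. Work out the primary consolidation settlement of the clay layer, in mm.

S_c ≈ 7.62 mm

Mid-depth of clay below the ground surface: z = 2.8 + 2.4/2 = 4 m.
Total vertical stress at mid-clay: σ_v = 18.7×2.8 + 17.7×1.2 = 73.6 kPa.
Pore pressure: u = 9.81×(4 − 2.3) = 16.677 kPa.
Initial effective stress: σ'_0 = σ_v − u = 73.6 − 16.677 = 56.923 kPa.
Stress increase at mid-clay by the 2:1 spreading method:
Δσ = qBL/((B+z)(L+z)) = 229×2.3×2.3/((2.3+4)(2.3+4)) = 30.522 kPa
Final effective stress: σ'_f = 56.923 + 30.522 = 87.445 kPa.
σ'_f = 87.445 ≤ σ'_p = 107 kPa, so the clay remains overconsolidated and only the recompression index applies:
S_c = C_r·H/(1+e₀)·log₁₀(σ'_f/σ'_0) = 0.038×2.4/2.23×log₁₀(87.445/56.923)
    = 0.040896 × 0.18645 = 0.007625 m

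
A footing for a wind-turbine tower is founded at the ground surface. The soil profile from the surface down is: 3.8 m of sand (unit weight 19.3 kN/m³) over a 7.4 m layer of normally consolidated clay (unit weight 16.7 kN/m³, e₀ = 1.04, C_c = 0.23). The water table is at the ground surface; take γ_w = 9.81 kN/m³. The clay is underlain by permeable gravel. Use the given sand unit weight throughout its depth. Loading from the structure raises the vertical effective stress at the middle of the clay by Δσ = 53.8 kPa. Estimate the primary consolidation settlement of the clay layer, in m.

S_c ≈ 0.228 m

Mid-depth of clay below the ground surface: z = 3.8 + 7.4/2 = 7.5 m.
Total vertical stress at mid-clay: σ_v = 19.3×3.8 + 16.7×3.7 = 135.13 kPa.
Pore pressure: u = 9.81×(7.5 − 0) = 73.575 kPa.
Initial effective stress: σ'_0 = σ_v − u = 135.13 − 73.575 = 61.555 kPa.
Final effective stress: σ'_f = σ'_0 + Δσ = 61.555 + 53.8 = 115.35 kPa.
Normally consolidated clay, so the full stress increment lies on the virgin compression line:
S_c = C_c·H/(1+e₀)·log₁₀(σ'_f/σ'_0) = 0.23×7.4/(1+1.04)×log₁₀(115.35/61.555)
    = 0.83431 × 0.27275 = 0.2276 m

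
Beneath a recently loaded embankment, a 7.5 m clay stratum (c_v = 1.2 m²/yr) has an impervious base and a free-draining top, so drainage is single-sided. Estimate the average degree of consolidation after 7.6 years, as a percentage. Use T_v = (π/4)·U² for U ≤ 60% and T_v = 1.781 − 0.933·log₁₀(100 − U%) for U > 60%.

Drainage path length: H_d = H = 7.5 m (single drainage).
T_v = c_v·t/H_d² = 1.2×7.6/7.5² = 0.16213.
T_v = 0.16213 corresponds to the U ≤ 60% branch:
U = √(4T_v/π) = 0.4543

U ≈ 45.4 %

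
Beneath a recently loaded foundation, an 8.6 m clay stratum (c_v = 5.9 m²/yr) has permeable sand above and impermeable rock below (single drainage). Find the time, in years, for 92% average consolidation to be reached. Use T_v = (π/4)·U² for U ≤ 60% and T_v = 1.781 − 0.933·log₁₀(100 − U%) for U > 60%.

Drainage path length: H_d = H = 8.6 m (single drainage).
U > 60%: T_v = 1.781 − 0.933·log₁₀(100 − 92) = 0.93842.
t = T_v·H_d²/c_v = 0.93842×8.6²/5.9 = 11.76 years.

t ≈ 11.8 years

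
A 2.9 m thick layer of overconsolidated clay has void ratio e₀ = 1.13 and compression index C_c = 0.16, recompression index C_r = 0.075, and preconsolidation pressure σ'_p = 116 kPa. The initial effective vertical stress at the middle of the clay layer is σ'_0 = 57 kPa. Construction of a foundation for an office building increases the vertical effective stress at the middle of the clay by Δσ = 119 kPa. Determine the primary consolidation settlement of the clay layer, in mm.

Final effective stress: σ'_f = 57 + 119 = 176 kPa.
σ'_f = 176 > σ'_p = 116 kPa, so the stress path crosses the preconsolidation pressure — recompression up to σ'_p, then virgin compression beyond:
S_c = H/(1+e₀)·[C_r·log₁₀(σ'_p/σ'_0) + C_c·log₁₀(σ'_f/σ'_p)]
    = 2.9/2.13 × [0.075×log₁₀(116/57) + 0.16×log₁₀(176/116)]
    = 1.3615 × [0.023144 + 0.028969] = 0.07095 m

S_c ≈ 71 mm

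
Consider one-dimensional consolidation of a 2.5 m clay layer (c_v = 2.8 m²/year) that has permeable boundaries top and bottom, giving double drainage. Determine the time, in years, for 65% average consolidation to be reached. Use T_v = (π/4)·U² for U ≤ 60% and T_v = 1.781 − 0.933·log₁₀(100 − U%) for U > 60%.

t ≈ 0.19 years

Drainage path length: H_d = H/2 = 1.25 m (double drainage).
U > 60%: T_v = 1.781 − 0.933·log₁₀(100 − 65) = 0.34038.
t = T_v·H_d²/c_v = 0.34038×1.25²/2.8 = 0.1899 years.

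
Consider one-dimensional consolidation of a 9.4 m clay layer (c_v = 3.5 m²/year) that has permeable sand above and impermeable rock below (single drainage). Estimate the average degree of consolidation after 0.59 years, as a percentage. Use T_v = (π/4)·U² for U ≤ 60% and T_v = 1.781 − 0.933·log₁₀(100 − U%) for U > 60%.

U ≈ 17.2 %

Drainage path length: H_d = H = 9.4 m (single drainage).
T_v = c_v·t/H_d² = 3.5×0.59/9.4² = 0.02337.
T_v = 0.02337 corresponds to the U ≤ 60% branch:
U = √(4T_v/π) = 0.1725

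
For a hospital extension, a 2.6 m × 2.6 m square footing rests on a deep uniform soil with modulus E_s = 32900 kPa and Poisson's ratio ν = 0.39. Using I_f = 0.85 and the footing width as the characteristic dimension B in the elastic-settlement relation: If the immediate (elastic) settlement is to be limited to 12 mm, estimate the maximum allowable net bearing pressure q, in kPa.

q ≈ 211 kPa

S_e = q·B·(1−ν²)/E_s · I_f  ⇒  q = S_e·E_s / (B·(1−ν²)·I_f).
q = 0.012 × 32900 / (2.6 × 0.8479 × 0.85) = 210.7 kPa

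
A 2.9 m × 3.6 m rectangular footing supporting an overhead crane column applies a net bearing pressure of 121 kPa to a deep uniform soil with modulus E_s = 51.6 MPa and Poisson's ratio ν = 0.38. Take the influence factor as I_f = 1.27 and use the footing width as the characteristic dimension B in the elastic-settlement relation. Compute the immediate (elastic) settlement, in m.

S_e ≈ 0.00739 m

Immediate (elastic) settlement: S_e = q·B·(1−ν²)/E_s · I_f.
E_s = 51.6 MPa = 51600 kPa.
S_e = 121 × 2.9 × (1 − 0.38²) / 51600 × 1.27
    = 121 × 2.9 × 0.8556 / 51600 × 1.27
    = 0.007389 m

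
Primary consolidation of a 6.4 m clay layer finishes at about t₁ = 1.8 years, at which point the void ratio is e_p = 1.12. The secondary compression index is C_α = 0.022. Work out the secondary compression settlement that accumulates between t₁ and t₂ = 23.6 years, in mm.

S_s ≈ 74.2 mm

Secondary compression: S_s = C_α·H/(1+e_p)·log₁₀(t₂/t₁)
S_s = 0.022×6.4/(1+1.12)×log₁₀(23.6/1.8)
    = 0.06642 × 1.118 = 0.07423 m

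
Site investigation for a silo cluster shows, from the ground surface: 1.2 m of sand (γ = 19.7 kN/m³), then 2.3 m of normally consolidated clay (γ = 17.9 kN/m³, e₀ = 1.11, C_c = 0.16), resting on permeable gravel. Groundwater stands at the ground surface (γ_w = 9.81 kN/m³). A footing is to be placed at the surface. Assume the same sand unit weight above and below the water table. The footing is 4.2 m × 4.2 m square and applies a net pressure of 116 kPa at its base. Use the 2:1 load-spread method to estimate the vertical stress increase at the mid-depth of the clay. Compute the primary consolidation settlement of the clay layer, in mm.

S_c ≈ 89.3 mm

Mid-depth of clay below the ground surface: z = 1.2 + 2.3/2 = 2.35 m.
Total vertical stress at mid-clay: σ_v = 19.7×1.2 + 17.9×1.15 = 44.225 kPa.
Pore pressure: u = 9.81×(2.35 − 0) = 23.054 kPa.
Initial effective stress: σ'_0 = σ_v − u = 44.225 − 23.054 = 21.171 kPa.
Stress increase at mid-clay by the 2:1 spreading method:
Δσ = qBL/((B+z)(L+z)) = 116×4.2×4.2/((4.2+2.35)(4.2+2.35)) = 47.695 kPa
Final effective stress: σ'_f = σ'_0 + Δσ = 21.171 + 47.695 = 68.866 kPa.
Normally consolidated clay, so the full stress increment lies on the virgin compression line:
S_c = C_c·H/(1+e₀)·log₁₀(σ'_f/σ'_0) = 0.16×2.3/(1+1.11)×log₁₀(68.866/21.171)
    = 0.17441 × 0.51226 = 0.08934 m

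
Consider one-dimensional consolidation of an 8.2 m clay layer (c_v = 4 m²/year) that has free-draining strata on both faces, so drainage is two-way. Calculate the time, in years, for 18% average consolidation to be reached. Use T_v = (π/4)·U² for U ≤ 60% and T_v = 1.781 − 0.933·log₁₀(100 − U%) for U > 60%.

t ≈ 0.107 years

Drainage path length: H_d = H/2 = 4.1 m (double drainage).
U ≤ 60%: T_v = (π/4)·U² = (π/4)×0.18² = 0.025447.
t = T_v·H_d²/c_v = 0.025447×4.1²/4 = 0.1069 years.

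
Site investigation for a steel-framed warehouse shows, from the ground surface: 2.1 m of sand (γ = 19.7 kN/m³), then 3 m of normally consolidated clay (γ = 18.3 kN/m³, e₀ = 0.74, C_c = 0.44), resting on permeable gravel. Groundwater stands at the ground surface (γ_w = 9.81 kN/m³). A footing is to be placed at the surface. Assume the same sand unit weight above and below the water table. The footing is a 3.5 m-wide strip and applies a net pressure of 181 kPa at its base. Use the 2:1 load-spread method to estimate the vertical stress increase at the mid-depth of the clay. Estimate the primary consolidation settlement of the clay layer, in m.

Mid-depth of clay below the ground surface: z = 2.1 + 3/2 = 3.6 m.
Total vertical stress at mid-clay: σ_v = 19.7×2.1 + 18.3×1.5 = 68.82 kPa.
Pore pressure: u = 9.81×(3.6 − 0) = 35.316 kPa.
Initial effective stress: σ'_0 = σ_v − u = 68.82 − 35.316 = 33.504 kPa.
Stress increase at mid-clay by the 2:1 spreading method:
Δσ = qB/(B+z) = 181×3.5/(3.5+3.6) = 89.225 kPa
Final effective stress: σ'_f = σ'_0 + Δσ = 33.504 + 89.225 = 122.73 kPa.
Normally consolidated clay, so the full stress increment lies on the virgin compression line:
S_c = C_c·H/(1+e₀)·log₁₀(σ'_f/σ'_0) = 0.44×3/(1+0.74)×log₁₀(122.73/33.504)
    = 0.75862 × 0.56385 = 0.4277 m

S_c ≈ 0.428 m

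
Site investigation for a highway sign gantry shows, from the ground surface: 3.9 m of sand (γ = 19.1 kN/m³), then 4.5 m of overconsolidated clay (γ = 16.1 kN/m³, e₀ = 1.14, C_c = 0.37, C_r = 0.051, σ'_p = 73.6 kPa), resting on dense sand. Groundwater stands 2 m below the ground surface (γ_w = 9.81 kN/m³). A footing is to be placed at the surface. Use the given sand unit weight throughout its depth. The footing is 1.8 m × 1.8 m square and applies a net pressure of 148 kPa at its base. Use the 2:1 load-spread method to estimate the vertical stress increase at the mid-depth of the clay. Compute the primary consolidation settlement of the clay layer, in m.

Mid-depth of clay below the ground surface: z = 3.9 + 4.5/2 = 6.15 m.
Total vertical stress at mid-clay: σ_v = 19.1×3.9 + 16.1×2.25 = 110.72 kPa.
Pore pressure: u = 9.81×(6.15 − 2) = 40.712 kPa.
Initial effective stress: σ'_0 = σ_v − u = 110.72 − 40.712 = 70.008 kPa.
Stress increase at mid-clay by the 2:1 spreading method:
Δσ = qBL/((B+z)(L+z)) = 148×1.8×1.8/((1.8+6.15)(1.8+6.15)) = 7.587 kPa
Final effective stress: σ'_f = 70.008 + 7.587 = 77.595 kPa.
σ'_f = 77.595 > σ'_p = 73.6 kPa, so the stress path crosses the preconsolidation pressure — recompression up to σ'_p, then virgin compression beyond:
S_c = H/(1+e₀)·[C_r·log₁₀(σ'_p/σ'_0) + C_c·log₁₀(σ'_f/σ'_p)]
    = 4.5/2.14 × [0.051×log₁₀(73.6/70.008) + 0.37×log₁₀(77.595/73.6)]
    = 2.1028 × [0.0011082 + 0.0084937] = 0.02019 m

S_c ≈ 0.0202 m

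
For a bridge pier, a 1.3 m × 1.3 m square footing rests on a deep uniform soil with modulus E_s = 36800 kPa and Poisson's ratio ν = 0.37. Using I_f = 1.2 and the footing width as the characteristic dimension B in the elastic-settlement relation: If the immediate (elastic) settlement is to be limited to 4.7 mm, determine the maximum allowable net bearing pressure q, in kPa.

S_e = q·B·(1−ν²)/E_s · I_f  ⇒  q = S_e·E_s / (B·(1−ν²)·I_f).
q = 0.0047 × 36800 / (1.3 × 0.8631 × 1.2) = 128.5 kPa

q ≈ 128 kPa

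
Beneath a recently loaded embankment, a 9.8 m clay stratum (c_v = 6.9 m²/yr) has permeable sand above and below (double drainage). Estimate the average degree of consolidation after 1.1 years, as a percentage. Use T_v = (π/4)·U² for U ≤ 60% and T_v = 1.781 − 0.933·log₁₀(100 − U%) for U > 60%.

Drainage path length: H_d = H/2 = 4.9 m (double drainage).
T_v = c_v·t/H_d² = 6.9×1.1/4.9² = 0.31612.
T_v = 0.31612 corresponds to the U > 60% branch:
U = 1 − 10^((1.781 − T_v)/0.933)/100 = 0.6284

U ≈ 62.8 %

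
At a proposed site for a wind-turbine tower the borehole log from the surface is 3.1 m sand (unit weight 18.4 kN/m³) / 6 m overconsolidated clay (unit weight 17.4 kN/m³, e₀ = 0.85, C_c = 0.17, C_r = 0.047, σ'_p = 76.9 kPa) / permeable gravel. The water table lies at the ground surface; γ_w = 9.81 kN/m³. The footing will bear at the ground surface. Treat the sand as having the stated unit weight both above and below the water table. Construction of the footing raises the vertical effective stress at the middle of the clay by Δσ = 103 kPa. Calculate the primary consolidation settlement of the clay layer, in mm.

Mid-depth of clay below the ground surface: z = 3.1 + 6/2 = 6.1 m.
Total vertical stress at mid-clay: σ_v = 18.4×3.1 + 17.4×3 = 109.24 kPa.
Pore pressure: u = 9.81×(6.1 − 0) = 59.841 kPa.
Initial effective stress: σ'_0 = σ_v − u = 109.24 − 59.841 = 49.399 kPa.
Final effective stress: σ'_f = 49.399 + 103 = 152.4 kPa.
σ'_f = 152.4 > σ'_p = 76.9 kPa, so the stress path crosses the preconsolidation pressure — recompression up to σ'_p, then virgin compression beyond:
S_c = H/(1+e₀)·[C_r·log₁₀(σ'_p/σ'_0) + C_c·log₁₀(σ'_f/σ'_p)]
    = 6/1.85 × [0.047×log₁₀(76.9/49.399) + 0.17×log₁₀(152.4/76.9)]
    = 3.2432 × [0.0090338 + 0.0505] = 0.1931 m

S_c ≈ 193 mm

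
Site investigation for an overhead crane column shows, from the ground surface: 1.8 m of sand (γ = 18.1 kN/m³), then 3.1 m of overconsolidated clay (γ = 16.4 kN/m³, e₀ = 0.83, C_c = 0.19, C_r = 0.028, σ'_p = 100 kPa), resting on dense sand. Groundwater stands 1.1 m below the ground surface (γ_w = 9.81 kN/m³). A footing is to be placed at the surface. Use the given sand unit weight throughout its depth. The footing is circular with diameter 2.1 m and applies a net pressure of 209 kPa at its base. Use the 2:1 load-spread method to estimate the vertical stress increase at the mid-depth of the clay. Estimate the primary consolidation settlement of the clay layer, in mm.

S_c ≈ 12.8 mm

Mid-depth of clay below the ground surface: z = 1.8 + 3.1/2 = 3.35 m.
Total vertical stress at mid-clay: σ_v = 18.1×1.8 + 16.4×1.55 = 58 kPa.
Pore pressure: u = 9.81×(3.35 − 1.1) = 22.073 kPa.
Initial effective stress: σ'_0 = σ_v − u = 58 − 22.073 = 35.927 kPa.
Stress increase at mid-clay by the 2:1 spreading method:
Δσ ≈ qD²/(D+z)² = 209×2.1²/(2.1+3.35)² = 31.031 kPa
Final effective stress: σ'_f = 35.927 + 31.031 = 66.958 kPa.
σ'_f = 66.958 ≤ σ'_p = 100 kPa, so the clay remains overconsolidated and only the recompression index applies:
S_c = C_r·H/(1+e₀)·log₁₀(σ'_f/σ'_0) = 0.028×3.1/1.83×log₁₀(66.958/35.927)
    = 0.047432 × 0.27038 = 0.01282 m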